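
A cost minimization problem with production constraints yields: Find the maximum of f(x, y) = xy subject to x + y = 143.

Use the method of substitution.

Substitute y = 143 - x into f(x,y) = xy:
g(x) = x(143 - x) = 143x - x^2
g'(x) = 143 - 2x = 0  =>  x = 143/2
y = 143 - 143/2 = 143/2
Maximum value = (143/2) * (143/2) = 20449/4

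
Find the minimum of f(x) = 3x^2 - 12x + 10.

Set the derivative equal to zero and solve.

f(x) = 3x^2 - 12x + 10
f'(x) = 6x + (-12) = 0
x = 12/6 = 2
f(2) = -2
Since f''(x) = 6 > 0, this is a minimum.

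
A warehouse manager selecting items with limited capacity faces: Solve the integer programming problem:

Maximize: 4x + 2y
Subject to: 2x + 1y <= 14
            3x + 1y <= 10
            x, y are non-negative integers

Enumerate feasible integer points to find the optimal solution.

Constraint 1: 2x + 1y <= 14
Constraint 2: 3x + 1y <= 10
Feasible x range (need y >= 0): 0 <= x <= min(14/2, 10/3) => x in {0, ..., 3}.
Enumerate feasible integer points row by row (the coefficient of y is 2 > 0, so for each x the largest feasible y gives the best value):
  x = 0: y <= min((14 - 2*0)/1, (10 - 3*0)/1) => y in {0, ..., 10}; best 4*0 + 2*10 = 20
  x = 1: y <= min((14 - 2*1)/1, (10 - 3*1)/1) => y in {0, ..., 7}; best 4*1 + 2*7 = 18
  x = 2: y <= min((14 - 2*2)/1, (10 - 3*2)/1) => y in {0, ..., 4}; best 4*2 + 2*4 = 16
  x = 3: y <= min((14 - 2*3)/1, (10 - 3*3)/1) => y in {0, ..., 1}; best 4*3 + 2*1 = 14
The maximum 4x + 2y = 20 is achieved at x = 0, y = 10.
Check: 2*0 + 1*10 = 10 <= 14 and 3*0 + 1*10 = 10 <= 10.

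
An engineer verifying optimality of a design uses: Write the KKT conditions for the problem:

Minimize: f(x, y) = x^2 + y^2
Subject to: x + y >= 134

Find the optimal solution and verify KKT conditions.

KKT conditions for min x^2 + y^2 s.t. x + y >= 134:
Stationarity: 2x = mu, 2y = mu
So x = y = mu/2.
Complementary slackness: mu*(x + y - 134) = 0
Primal feasibility: x + y >= 134; dual feasibility: mu >= 0
If mu = 0 then x = y = 0, but 0 + 0 < 134 is infeasible, so the constraint is active.
Constraint active: x + y = 2*(mu/2) = 134 => mu = 134
x = y = 67, f = 8978
Verify: stationarity 2*67 = 134 = mu; primal 67 + 67 = 134 >= 134; dual mu = 134 >= 0; complementary slackness 134*(134 - 134) = 0. All KKT conditions hold.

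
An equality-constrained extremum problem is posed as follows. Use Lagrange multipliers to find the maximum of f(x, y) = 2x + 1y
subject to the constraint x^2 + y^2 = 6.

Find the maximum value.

Set up Lagrange conditions: grad f = lambda * grad g
  2 = 2*lambda*x
  1 = 2*lambda*y
From these: x/y = 2/1, so x = 2t, y = 1t for some t.
Substitute into constraint: (2t)^2 + (1t)^2 = 6
  t^2 * 5 = 6
  t = sqrt(6/5)
Maximum = 2*x + 1*y = (2^2 + 1^2)*t = 5 * sqrt(6/5) = sqrt(30)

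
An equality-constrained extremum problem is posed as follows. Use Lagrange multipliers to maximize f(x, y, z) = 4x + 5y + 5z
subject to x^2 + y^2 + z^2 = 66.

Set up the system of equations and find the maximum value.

Lagrange conditions: 4 = 2*lambda*x, 5 = 2*lambda*y, 5 = 2*lambda*z
So x:4 = y:5 = z:5, i.e. x = 4t, y = 5t, z = 5t
Constraint: t^2*(4^2 + 5^2 + 5^2) = 66
  t^2 * 66 = 66  =>  t = sqrt(1)
Maximum = 4*4t + 5*5t + 5*5t = 66*sqrt(1) = 66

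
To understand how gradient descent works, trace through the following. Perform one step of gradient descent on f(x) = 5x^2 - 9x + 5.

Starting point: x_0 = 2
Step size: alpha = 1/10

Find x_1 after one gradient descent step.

f(x) = 5x^2 - 9x + 5
f'(x) = 10x - 9
f'(2) = 10*2 + (-9) = 11
x_1 = x_0 - alpha * f'(x_0) = 2 - 1/10 * 11 = 9/10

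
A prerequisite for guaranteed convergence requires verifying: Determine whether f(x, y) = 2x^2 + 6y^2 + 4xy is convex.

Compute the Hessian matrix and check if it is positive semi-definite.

f(x,y) = 2x^2 + 6y^2 + 4xy
Hessian H = [[4, 4], [4, 12]]
trace(H) = 16, det(H) = 32
Eigenvalues: (16 +/- sqrt(128)) / 2 = 13.66, 2.343
Since both eigenvalues > 0, f is convex.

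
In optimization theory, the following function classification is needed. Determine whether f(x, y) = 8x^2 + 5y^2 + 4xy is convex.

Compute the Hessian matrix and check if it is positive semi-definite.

f(x,y) = 8x^2 + 5y^2 + 4xy
Hessian H = [[16, 4], [4, 10]]
trace(H) = 26, det(H) = 144
Eigenvalues: (26 +/- sqrt(100)) / 2 = 18, 8
Since both eigenvalues > 0, f is convex.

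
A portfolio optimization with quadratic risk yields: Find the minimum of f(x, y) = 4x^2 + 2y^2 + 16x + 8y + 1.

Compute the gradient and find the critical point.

f(x,y) = 4x^2 + 2y^2 + 16x + 8y + 1
df/dx = 8x + (16) = 0  =>  x = -2
df/dy = 4y + (8) = 0  =>  y = -2
f(-2, -2) = 4*(-2)^2 + 2*(-2)^2 + 16*(-2) + 8*(-2) + 1 = -23
Hessian is diagonal with entries 8, 4 > 0, so this is a minimum.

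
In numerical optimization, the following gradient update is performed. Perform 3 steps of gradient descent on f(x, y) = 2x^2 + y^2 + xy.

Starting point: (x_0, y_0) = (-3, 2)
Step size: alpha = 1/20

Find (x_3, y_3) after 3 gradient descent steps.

f(x,y) = 2x^2 + y^2 + xy
grad_x = 4x + 1y, grad_y = 2y + 1x
Step 1: grad = (-10, 1), (-5/2, 39/20)
Step 2: grad = (-161/20, 7/5), (-839/400, 47/25)
Step 3: grad = (-651/100, 133/80), (-443/250, 115/64)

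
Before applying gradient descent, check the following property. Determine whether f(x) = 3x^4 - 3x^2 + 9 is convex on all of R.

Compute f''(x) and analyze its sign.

f(x) = 3x^4 - 3x^2 + 9
f'(x) = 12x^3 + -6x
f''(x) = 36x^2 + -6
f''(0) = -6 < 0, so not convex near x = 0
Therefore, f is not globally convex on R.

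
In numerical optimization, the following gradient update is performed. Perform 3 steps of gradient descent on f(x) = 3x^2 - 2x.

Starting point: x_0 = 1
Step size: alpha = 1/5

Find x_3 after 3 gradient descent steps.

f(x) = 3x^2 - 2x, f'(x) = 6x + (-2)
Step 1: f'(1) = 4, x_1 = 1 - 1/5 * 4 = 1/5
Step 2: f'(1/5) = -4/5, x_2 = 1/5 - 1/5 * -4/5 = 9/25
Step 3: f'(9/25) = 4/25, x_3 = 9/25 - 1/5 * 4/25 = 41/125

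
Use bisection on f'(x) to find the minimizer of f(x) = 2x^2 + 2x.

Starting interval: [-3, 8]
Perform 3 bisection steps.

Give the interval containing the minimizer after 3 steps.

Finding critical point of f(x) = 2x^2 + 2x using bisection on f'(x) = 4x + 2.
f'(x) = 0 when x = -1/2.
Starting interval: [-3, 8]
Step 1: mid = 5/2, f'(mid) = 12, new interval = [-3, 5/2]
Step 2: mid = -1/4, f'(mid) = 1, new interval = [-3, -1/4]
Step 3: mid = -13/8, f'(mid) = -9/2, new interval = [-13/8, -1/4]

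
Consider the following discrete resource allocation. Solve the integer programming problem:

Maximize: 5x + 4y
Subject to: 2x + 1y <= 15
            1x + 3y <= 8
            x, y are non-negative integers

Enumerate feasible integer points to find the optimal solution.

Constraint 1: 2x + 1y <= 15
Constraint 2: 1x + 3y <= 8
Feasible x range (need y >= 0): 0 <= x <= min(15/2, 8/1) => x in {0, ..., 7}.
Enumerate feasible integer points row by row (the coefficient of y is 4 > 0, so for each x the largest feasible y gives the best value):
  x = 0: y <= min((15 - 2*0)/1, (8 - 1*0)/3) => y in {0, ..., 2}; best 5*0 + 4*2 = 8
  x = 1: y <= min((15 - 2*1)/1, (8 - 1*1)/3) => y in {0, ..., 2}; best 5*1 + 4*2 = 13
  x = 2: y <= min((15 - 2*2)/1, (8 - 1*2)/3) => y in {0, ..., 2}; best 5*2 + 4*2 = 18
  x = 3: y <= min((15 - 2*3)/1, (8 - 1*3)/3) => y in {0, ..., 1}; best 5*3 + 4*1 = 19
  x = 4: y <= min((15 - 2*4)/1, (8 - 1*4)/3) => y in {0, ..., 1}; best 5*4 + 4*1 = 24
  x = 5: y <= min((15 - 2*5)/1, (8 - 1*5)/3) => y in {0, ..., 1}; best 5*5 + 4*1 = 29
  x = 6: y <= min((15 - 2*6)/1, (8 - 1*6)/3) => y in {0}; best 5*6 + 4*0 = 30
  x = 7: y <= min((15 - 2*7)/1, (8 - 1*7)/3) => y in {0}; best 5*7 + 4*0 = 35
The maximum 5x + 4y = 35 is achieved at x = 7, y = 0.
Check: 2*7 + 1*0 = 14 <= 15 and 1*7 + 3*0 = 7 <= 8.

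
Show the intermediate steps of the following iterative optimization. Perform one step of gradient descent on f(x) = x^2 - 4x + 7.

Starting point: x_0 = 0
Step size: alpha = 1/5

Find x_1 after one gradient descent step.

f(x) = x^2 - 4x + 7
f'(x) = 2x - 4
f'(0) = 2*0 + (-4) = -4
x_1 = x_0 - alpha * f'(x_0) = 0 - 1/5 * -4 = 4/5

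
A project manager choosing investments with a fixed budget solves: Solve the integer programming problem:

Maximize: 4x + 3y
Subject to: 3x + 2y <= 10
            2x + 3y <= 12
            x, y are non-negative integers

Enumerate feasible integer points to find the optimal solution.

Constraint 1: 3x + 2y <= 10
Constraint 2: 2x + 3y <= 12
Feasible x range (need y >= 0): 0 <= x <= min(10/3, 12/2) => x in {0, ..., 3}.
Enumerate feasible integer points row by row (the coefficient of y is 3 > 0, so for each x the largest feasible y gives the best value):
  x = 0: y <= min((10 - 3*0)/2, (12 - 2*0)/3) => y in {0, ..., 4}; best 4*0 + 3*4 = 12
  x = 1: y <= min((10 - 3*1)/2, (12 - 2*1)/3) => y in {0, ..., 3}; best 4*1 + 3*3 = 13
  x = 2: y <= min((10 - 3*2)/2, (12 - 2*2)/3) => y in {0, ..., 2}; best 4*2 + 3*2 = 14
  x = 3: y <= min((10 - 3*3)/2, (12 - 2*3)/3) => y in {0}; best 4*3 + 3*0 = 12
The maximum 4x + 3y = 14 is achieved at x = 2, y = 2.
Check: 3*2 + 2*2 = 10 <= 10 and 2*2 + 3*2 = 10 <= 12.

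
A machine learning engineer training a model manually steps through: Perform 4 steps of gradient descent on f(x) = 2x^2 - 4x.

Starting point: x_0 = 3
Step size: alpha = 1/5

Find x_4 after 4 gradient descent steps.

f(x) = 2x^2 - 4x, f'(x) = 4x + (-4)
Step 1: f'(3) = 8, x_1 = 3 - 1/5 * 8 = 7/5
Step 2: f'(7/5) = 8/5, x_2 = 7/5 - 1/5 * 8/5 = 27/25
Step 3: f'(27/25) = 8/25, x_3 = 27/25 - 1/5 * 8/25 = 127/125
Step 4: f'(127/125) = 8/125, x_4 = 127/125 - 1/5 * 8/125 = 627/625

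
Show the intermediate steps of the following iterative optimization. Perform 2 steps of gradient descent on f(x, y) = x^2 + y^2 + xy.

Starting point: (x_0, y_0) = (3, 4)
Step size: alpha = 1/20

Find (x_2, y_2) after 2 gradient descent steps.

f(x,y) = x^2 + y^2 + xy
grad_x = 2x + 1y, grad_y = 2y + 1x
Step 1: grad = (10, 11), (5/2, 69/20)
Step 2: grad = (169/20, 47/5), (831/400, 149/50)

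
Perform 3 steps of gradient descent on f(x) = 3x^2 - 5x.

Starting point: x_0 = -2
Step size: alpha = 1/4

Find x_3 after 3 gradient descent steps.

f(x) = 3x^2 - 5x, f'(x) = 6x + (-5)
Step 1: f'(-2) = -17, x_1 = -2 - 1/4 * -17 = 9/4
Step 2: f'(9/4) = 17/2, x_2 = 9/4 - 1/4 * 17/2 = 1/8
Step 3: f'(1/8) = -17/4, x_3 = 1/8 - 1/4 * -17/4 = 19/16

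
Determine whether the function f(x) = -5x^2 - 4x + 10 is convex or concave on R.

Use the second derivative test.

f(x) = -5x^2 - 4x + 10
f'(x) = -10x - 4
f''(x) = -10
Since f''(x) = -10 < 0 for all x, f is concave on R.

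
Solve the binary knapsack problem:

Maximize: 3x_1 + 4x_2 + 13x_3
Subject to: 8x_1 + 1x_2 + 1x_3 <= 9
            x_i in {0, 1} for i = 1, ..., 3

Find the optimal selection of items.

Items: item 1 (v=3, w=8), item 2 (v=4, w=1), item 3 (v=13, w=1)
Capacity: 9
Checking all 8 subsets (w = total weight, v = total value):
  {}: w = 0, v = 0
  {1}: w = 8, v = 3
  {2}: w = 1, v = 4
  {3}: w = 1, v = 13
  {1, 2}: w = 9, v = 7
  {1, 3}: w = 9, v = 16
  {2, 3}: w = 2, v = 17
  {1, 2, 3}: w = 10 > 9, infeasible
Best feasible subset: items [2, 3]
Total weight: 2 <= 9, total value: 17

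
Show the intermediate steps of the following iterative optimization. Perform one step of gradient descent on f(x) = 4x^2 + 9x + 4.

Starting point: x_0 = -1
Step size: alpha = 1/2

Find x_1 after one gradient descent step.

f(x) = 4x^2 + 9x + 4
f'(x) = 8x + 9
f'(-1) = 8*-1 + (9) = 1
x_1 = x_0 - alpha * f'(x_0) = -1 - 1/2 * 1 = -3/2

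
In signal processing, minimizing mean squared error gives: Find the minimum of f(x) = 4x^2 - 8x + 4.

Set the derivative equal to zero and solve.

f(x) = 4x^2 - 8x + 4
f'(x) = 8x + (-8) = 0
x = 8/8 = 1
f(1) = 0
Since f''(x) = 8 > 0, this is a minimum.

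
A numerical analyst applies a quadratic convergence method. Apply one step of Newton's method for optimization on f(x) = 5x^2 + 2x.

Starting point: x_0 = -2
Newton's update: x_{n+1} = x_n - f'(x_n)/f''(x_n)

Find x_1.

f(x) = 5x^2 + 2x
f'(x) = 10x + (2), f''(x) = 10
Newton step: x_1 = x_0 - f'(x_0)/f''(x_0)
f'(-2) = -18
x_1 = -2 - -18/10 = -1/5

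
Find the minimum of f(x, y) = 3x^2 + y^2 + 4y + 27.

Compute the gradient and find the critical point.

f(x,y) = 3x^2 + y^2 + 4y + 27
df/dx = 6x + (0) = 0  =>  x = 0
df/dy = 2y + (4) = 0  =>  y = -2
f(0, -2) = 3*(0)^2 + 1*(-2)^2 + 4*(-2) + 27 = 23
Hessian is diagonal with entries 6, 2 > 0, so this is a minimum.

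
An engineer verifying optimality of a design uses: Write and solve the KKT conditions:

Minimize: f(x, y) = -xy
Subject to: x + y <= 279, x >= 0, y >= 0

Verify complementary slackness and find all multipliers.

Problem: min -xy s.t. x + y <= 279 (multiplier lambda), x >= 0 (mu_x), y >= 0 (mu_y)
KKT stationarity: -y + lambda - mu_x = 0, -x + lambda - mu_y = 0, with lambda, mu_x, mu_y >= 0
Complementary slackness: lambda*(x + y - 279) = 0, mu_x*x = 0, mu_y*y = 0
If lambda = 0: y = -mu_x <= 0 and x = -mu_y <= 0 force x = y = 0 with f = 0; but x = y = 279/2 is feasible with f = -77841/4 < 0, so this is not the minimum. Hence lambda > 0 and x + y = 279.
Try x > 0, y > 0 (so mu_x = mu_y = 0): y = lambda, x = lambda => x = y = lambda
x + y = 279 => 2*lambda = 279 => lambda = 279/2
x* = y* = 279/2 > 0, consistent with mu_x = mu_y = 0.
(Any feasible point with x = 0 or y = 0 has f = 0 > -77841/4, so the minimum is not on those boundaries.)
min(-xy) = -77841/4 (i.e. max xy = 77841/4)
Multipliers: lambda = 279/2, mu_x = 0, mu_y = 0
Complementary slackness: lambda*(x + y - 279) = 279/2*(279/2 + 279/2 - 279) = 0, mu_x*x = 0*279/2 = 0, mu_y*y = 0*279/2 = 0. Satisfied.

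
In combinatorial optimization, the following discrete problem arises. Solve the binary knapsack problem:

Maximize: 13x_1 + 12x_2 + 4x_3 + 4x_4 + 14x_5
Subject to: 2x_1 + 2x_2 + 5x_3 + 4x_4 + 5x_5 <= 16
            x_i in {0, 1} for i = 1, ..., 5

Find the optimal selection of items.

Items: item 1 (v=13, w=2), item 2 (v=12, w=2), item 3 (v=4, w=5), item 4 (v=4, w=4), item 5 (v=14, w=5)
Capacity: 16
Checking all 32 subsets (w = total weight, v = total value):
  {}: w = 0, v = 0
  {1}: w = 2, v = 13
  {2}: w = 2, v = 12
  {3}: w = 5, v = 4
  {4}: w = 4, v = 4
  {5}: w = 5, v = 14
  {1, 2}: w = 4, v = 25
  {1, 3}: w = 7, v = 17
  {1, 4}: w = 6, v = 17
  {1, 5}: w = 7, v = 27
  {2, 3}: w = 7, v = 16
  {2, 4}: w = 6, v = 16
  {2, 5}: w = 7, v = 26
  {3, 4}: w = 9, v = 8
  {3, 5}: w = 10, v = 18
  {4, 5}: w = 9, v = 18
  {1, 2, 3}: w = 9, v = 29
  {1, 2, 4}: w = 8, v = 29
  {1, 2, 5}: w = 9, v = 39
  {1, 3, 4}: w = 11, v = 21
  {1, 3, 5}: w = 12, v = 31
  {1, 4, 5}: w = 11, v = 31
  {2, 3, 4}: w = 11, v = 20
  {2, 3, 5}: w = 12, v = 30
  {2, 4, 5}: w = 11, v = 30
  {3, 4, 5}: w = 14, v = 22
  {1, 2, 3, 4}: w = 13, v = 33
  {1, 2, 3, 5}: w = 14, v = 43
  {1, 2, 4, 5}: w = 13, v = 43
  {1, 3, 4, 5}: w = 16, v = 35
  {2, 3, 4, 5}: w = 16, v = 34
  {1, 2, 3, 4, 5}: w = 18 > 16, infeasible
Best feasible subset: items [1, 2, 3, 5]
(The same value 43 is also attained by {1, 2, 4, 5}.)
Total weight: 14 <= 16, total value: 43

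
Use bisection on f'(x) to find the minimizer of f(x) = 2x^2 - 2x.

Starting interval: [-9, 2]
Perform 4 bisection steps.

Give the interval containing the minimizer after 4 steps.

Finding critical point of f(x) = 2x^2 - 2x using bisection on f'(x) = 4x + -2.
f'(x) = 0 when x = 1/2.
Starting interval: [-9, 2]
Step 1: mid = -7/2, f'(mid) = -16, new interval = [-7/2, 2]
Step 2: mid = -3/4, f'(mid) = -5, new interval = [-3/4, 2]
Step 3: mid = 5/8, f'(mid) = 1/2, new interval = [-3/4, 5/8]
Step 4: mid = -1/16, f'(mid) = -9/4, new interval = [-1/16, 5/8]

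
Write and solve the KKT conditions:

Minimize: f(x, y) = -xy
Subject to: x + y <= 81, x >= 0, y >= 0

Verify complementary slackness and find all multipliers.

Problem: min -xy s.t. x + y <= 81 (multiplier lambda), x >= 0 (mu_x), y >= 0 (mu_y)
KKT stationarity: -y + lambda - mu_x = 0, -x + lambda - mu_y = 0, with lambda, mu_x, mu_y >= 0
Complementary slackness: lambda*(x + y - 81) = 0, mu_x*x = 0, mu_y*y = 0
If lambda = 0: y = -mu_x <= 0 and x = -mu_y <= 0 force x = y = 0 with f = 0; but x = y = 81/2 is feasible with f = -6561/4 < 0, so this is not the minimum. Hence lambda > 0 and x + y = 81.
Try x > 0, y > 0 (so mu_x = mu_y = 0): y = lambda, x = lambda => x = y = lambda
x + y = 81 => 2*lambda = 81 => lambda = 81/2
x* = y* = 81/2 > 0, consistent with mu_x = mu_y = 0.
(Any feasible point with x = 0 or y = 0 has f = 0 > -6561/4, so the minimum is not on those boundaries.)
min(-xy) = -6561/4 (i.e. max xy = 6561/4)
Multipliers: lambda = 81/2, mu_x = 0, mu_y = 0
Complementary slackness: lambda*(x + y - 81) = 81/2*(81/2 + 81/2 - 81) = 0, mu_x*x = 0*81/2 = 0, mu_y*y = 0*81/2 = 0. Satisfied.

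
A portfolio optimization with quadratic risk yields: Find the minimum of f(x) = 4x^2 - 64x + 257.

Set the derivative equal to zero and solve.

f(x) = 4x^2 - 64x + 257
f'(x) = 8x + (-64) = 0
x = 64/8 = 8
f(8) = 1
Since f''(x) = 8 > 0, this is a minimum.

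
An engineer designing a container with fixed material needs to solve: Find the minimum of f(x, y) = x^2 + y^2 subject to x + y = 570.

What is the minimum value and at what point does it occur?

Substitute y = 570 - x into f(x,y) = x^2 + y^2:
g(x) = x^2 + (570 - x)^2 = 2x^2 - 1140x + 324900
g'(x) = 4x - 1140 = 0  =>  x = 285
y = 570 - 285 = 285
Minimum value = 285^2 + 285^2 = 162450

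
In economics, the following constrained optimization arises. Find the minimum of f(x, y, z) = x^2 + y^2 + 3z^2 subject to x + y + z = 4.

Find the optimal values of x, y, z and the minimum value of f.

Using Lagrange multipliers on f = x^2 + y^2 + 3z^2 with constraint x + y + z = 4:
Conditions: 2*1*x = lambda, 2*1*y = lambda, 2*3*z = lambda
So x = lambda/2, y = lambda/2, z = lambda/6
Substituting into constraint: lambda * (7/6) = 4
lambda = 24/7
x = 12/7, y = 12/7, z = 4/7
Minimum value = 48/7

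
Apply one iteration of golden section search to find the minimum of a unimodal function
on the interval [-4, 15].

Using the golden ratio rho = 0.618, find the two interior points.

Golden section search on [-4, 15].
Golden ratio rho = 0.618 (approx).
Interior points:
  x_1 = -4 + (1-0.618)*19 = 3.2580
  x_2 = -4 + 0.618*19 = 7.7420
Compare f(x_1) and f(x_2) to determine which subinterval to keep.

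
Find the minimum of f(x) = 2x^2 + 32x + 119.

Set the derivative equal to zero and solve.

f(x) = 2x^2 + 32x + 119
f'(x) = 4x + (32) = 0
x = -32/4 = -8
f(-8) = -9
Since f''(x) = 4 > 0, this is a minimum.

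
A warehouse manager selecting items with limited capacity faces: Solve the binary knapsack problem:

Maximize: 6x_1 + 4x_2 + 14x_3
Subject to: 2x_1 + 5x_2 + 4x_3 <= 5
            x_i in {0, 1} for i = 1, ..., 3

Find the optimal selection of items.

Items: item 1 (v=6, w=2), item 2 (v=4, w=5), item 3 (v=14, w=4)
Capacity: 5
Checking all 8 subsets (w = total weight, v = total value):
  {}: w = 0, v = 0
  {1}: w = 2, v = 6
  {2}: w = 5, v = 4
  {3}: w = 4, v = 14
  {1, 2}: w = 7 > 5, infeasible
  {1, 3}: w = 6 > 5, infeasible
  {2, 3}: w = 9 > 5, infeasible
  {1, 2, 3}: w = 11 > 5, infeasible
Best feasible subset: items [3]
Total weight: 4 <= 5, total value: 14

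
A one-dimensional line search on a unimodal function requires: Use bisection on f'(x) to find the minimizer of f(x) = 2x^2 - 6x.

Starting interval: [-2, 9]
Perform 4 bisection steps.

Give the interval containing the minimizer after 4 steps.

Finding critical point of f(x) = 2x^2 - 6x using bisection on f'(x) = 4x + -6.
f'(x) = 0 when x = 3/2.
Starting interval: [-2, 9]
Step 1: mid = 7/2, f'(mid) = 8, new interval = [-2, 7/2]
Step 2: mid = 3/4, f'(mid) = -3, new interval = [3/4, 7/2]
Step 3: mid = 17/8, f'(mid) = 5/2, new interval = [3/4, 17/8]
Step 4: mid = 23/16, f'(mid) = -1/4, new interval = [23/16, 17/8]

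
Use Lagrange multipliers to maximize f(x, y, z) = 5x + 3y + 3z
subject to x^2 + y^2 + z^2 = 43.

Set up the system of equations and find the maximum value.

Lagrange conditions: 5 = 2*lambda*x, 3 = 2*lambda*y, 3 = 2*lambda*z
So x:5 = y:3 = z:3, i.e. x = 5t, y = 3t, z = 3t
Constraint: t^2*(5^2 + 3^2 + 3^2) = 43
  t^2 * 43 = 43  =>  t = sqrt(1)
Maximum = 5*5t + 3*3t + 3*3t = 43*sqrt(1) = 43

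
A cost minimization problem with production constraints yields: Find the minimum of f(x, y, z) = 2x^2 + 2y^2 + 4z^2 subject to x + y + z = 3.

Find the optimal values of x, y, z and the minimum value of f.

Using Lagrange multipliers on f = 2x^2 + 2y^2 + 4z^2 with constraint x + y + z = 3:
Conditions: 2*2*x = lambda, 2*2*y = lambda, 2*4*z = lambda
So x = lambda/4, y = lambda/4, z = lambda/8
Substituting into constraint: lambda * (5/8) = 3
lambda = 24/5
x = 6/5, y = 6/5, z = 3/5
Minimum value = 36/5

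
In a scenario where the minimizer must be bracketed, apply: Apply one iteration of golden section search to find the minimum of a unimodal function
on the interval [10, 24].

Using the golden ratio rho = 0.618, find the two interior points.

Golden section search on [10, 24].
Golden ratio rho = 0.618 (approx).
Interior points:
  x_1 = 10 + (1-0.618)*14 = 15.3480
  x_2 = 10 + 0.618*14 = 18.6520
Compare f(x_1) and f(x_2) to determine which subinterval to keep.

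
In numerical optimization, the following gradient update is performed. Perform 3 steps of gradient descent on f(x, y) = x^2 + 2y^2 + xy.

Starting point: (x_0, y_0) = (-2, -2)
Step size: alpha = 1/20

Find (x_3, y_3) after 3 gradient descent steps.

f(x,y) = x^2 + 2y^2 + xy
grad_x = 2x + 1y, grad_y = 4y + 1x
Step 1: grad = (-6, -10), (-17/10, -3/2)
Step 2: grad = (-49/10, -77/10), (-291/200, -223/200)
Step 3: grad = (-161/40, -1183/200), (-1003/800, -3277/4000)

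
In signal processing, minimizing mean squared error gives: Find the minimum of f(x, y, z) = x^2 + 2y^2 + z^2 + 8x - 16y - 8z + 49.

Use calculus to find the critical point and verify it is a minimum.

f(x,y,z) = x^2 + 2y^2 + z^2 + 8x - 16y - 8z + 49
df/dx = 2x + (8) = 0 => x = -4
df/dy = 4y + (-16) = 0 => y = 4
df/dz = 2z + (-8) = 0 => z = 4
f(-4,4,4) = 1*(-4)^2 + 2*(4)^2 + 1*(4)^2 + 8*(-4) + -16*(4) + -8*(4) + 49 = -15
Hessian is diagonal with entries 2, 4, 2 > 0, confirmed minimum.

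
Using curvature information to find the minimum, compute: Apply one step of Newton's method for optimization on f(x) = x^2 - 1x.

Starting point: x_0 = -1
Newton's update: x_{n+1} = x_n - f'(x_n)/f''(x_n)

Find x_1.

f(x) = x^2 - 1x
f'(x) = 2x + (-1), f''(x) = 2
Newton step: x_1 = x_0 - f'(x_0)/f''(x_0)
f'(-1) = -3
x_1 = -1 - -3/2 = 1/2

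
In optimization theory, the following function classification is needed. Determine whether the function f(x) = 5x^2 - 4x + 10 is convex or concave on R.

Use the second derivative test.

f(x) = 5x^2 - 4x + 10
f'(x) = 10x - 4
f''(x) = 10
Since f''(x) = 10 > 0 for all x, f is convex on R.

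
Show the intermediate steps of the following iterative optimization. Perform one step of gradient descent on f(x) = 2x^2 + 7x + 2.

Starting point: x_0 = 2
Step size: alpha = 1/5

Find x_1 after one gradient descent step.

f(x) = 2x^2 + 7x + 2
f'(x) = 4x + 7
f'(2) = 4*2 + (7) = 15
x_1 = x_0 - alpha * f'(x_0) = 2 - 1/5 * 15 = -1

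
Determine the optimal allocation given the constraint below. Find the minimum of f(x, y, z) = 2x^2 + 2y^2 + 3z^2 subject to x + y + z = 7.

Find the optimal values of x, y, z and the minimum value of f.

Using Lagrange multipliers on f = 2x^2 + 2y^2 + 3z^2 with constraint x + y + z = 7:
Conditions: 2*2*x = lambda, 2*2*y = lambda, 2*3*z = lambda
So x = lambda/4, y = lambda/4, z = lambda/6
Substituting into constraint: lambda * (2/3) = 7
lambda = 21/2
x = 21/8, y = 21/8, z = 7/4
Minimum value = 147/4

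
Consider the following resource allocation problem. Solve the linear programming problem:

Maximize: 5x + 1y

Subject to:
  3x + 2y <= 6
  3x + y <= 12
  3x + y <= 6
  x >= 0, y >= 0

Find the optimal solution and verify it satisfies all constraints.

Feasible vertices: (0, 0), (0, 3), (2, 0)
Objective 5x + 1y at each vertex:
  (0, 0): 0
  (0, 3): 3
  (2, 0): 10
Maximum is 10 at (2, 0).
Verify constraints at (x, y) = (2, 0):
  3*2 + 2*0 = 6 <= 6 (active)
  3*2 + 1*0 = 6 <= 12
  3*2 + 1*0 = 6 <= 6 (active)
  x = 2 >= 0, y = 0 >= 0. All constraints satisfied.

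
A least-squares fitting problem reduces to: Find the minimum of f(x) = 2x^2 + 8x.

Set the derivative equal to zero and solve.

f(x) = 2x^2 + 8x
f'(x) = 4x + (8) = 0
x = -8/4 = -2
f(-2) = -8
Since f''(x) = 4 > 0, this is a minimum.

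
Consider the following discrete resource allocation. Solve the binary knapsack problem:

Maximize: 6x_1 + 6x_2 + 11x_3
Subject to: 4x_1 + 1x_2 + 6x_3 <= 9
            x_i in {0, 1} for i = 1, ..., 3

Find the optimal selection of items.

Items: item 1 (v=6, w=4), item 2 (v=6, w=1), item 3 (v=11, w=6)
Capacity: 9
Checking all 8 subsets (w = total weight, v = total value):
  {}: w = 0, v = 0
  {1}: w = 4, v = 6
  {2}: w = 1, v = 6
  {3}: w = 6, v = 11
  {1, 2}: w = 5, v = 12
  {1, 3}: w = 10 > 9, infeasible
  {2, 3}: w = 7, v = 17
  {1, 2, 3}: w = 11 > 9, infeasible
Best feasible subset: items [2, 3]
Total weight: 7 <= 9, total value: 17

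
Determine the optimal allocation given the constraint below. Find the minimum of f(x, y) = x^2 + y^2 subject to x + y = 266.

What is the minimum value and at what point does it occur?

Substitute y = 266 - x into f(x,y) = x^2 + y^2:
g(x) = x^2 + (266 - x)^2 = 2x^2 - 532x + 70756
g'(x) = 4x - 532 = 0  =>  x = 133
y = 266 - 133 = 133
Minimum value = 133^2 + 133^2 = 35378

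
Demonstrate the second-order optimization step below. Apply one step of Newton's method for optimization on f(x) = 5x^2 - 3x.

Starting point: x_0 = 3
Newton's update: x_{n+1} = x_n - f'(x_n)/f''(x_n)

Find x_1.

f(x) = 5x^2 - 3x
f'(x) = 10x + (-3), f''(x) = 10
Newton step: x_1 = x_0 - f'(x_0)/f''(x_0)
f'(3) = 27
x_1 = 3 - 27/10 = 3/10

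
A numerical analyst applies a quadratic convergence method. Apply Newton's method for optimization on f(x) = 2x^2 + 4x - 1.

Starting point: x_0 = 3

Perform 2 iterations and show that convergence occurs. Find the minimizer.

f(x) = 2x^2 + 4x - 1, f'(x) = 4x + (4), f''(x) = 4
Step 1: f'(3) = 16, x_1 = 3 - 16/4 = -1
Step 2: f'(-1) = 0, x_2 = -1 (converged)
Newton's method converges in 1 step for quadratics.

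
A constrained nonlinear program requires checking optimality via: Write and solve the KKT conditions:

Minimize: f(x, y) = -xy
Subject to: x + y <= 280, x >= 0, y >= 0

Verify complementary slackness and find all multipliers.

Problem: min -xy s.t. x + y <= 280 (multiplier lambda), x >= 0 (mu_x), y >= 0 (mu_y)
KKT stationarity: -y + lambda - mu_x = 0, -x + lambda - mu_y = 0, with lambda, mu_x, mu_y >= 0
Complementary slackness: lambda*(x + y - 280) = 0, mu_x*x = 0, mu_y*y = 0
If lambda = 0: y = -mu_x <= 0 and x = -mu_y <= 0 force x = y = 0 with f = 0; but x = y = 140 is feasible with f = -19600 < 0, so this is not the minimum. Hence lambda > 0 and x + y = 280.
Try x > 0, y > 0 (so mu_x = mu_y = 0): y = lambda, x = lambda => x = y = lambda
x + y = 280 => 2*lambda = 280 => lambda = 140
x* = y* = 140 > 0, consistent with mu_x = mu_y = 0.
(Any feasible point with x = 0 or y = 0 has f = 0 > -19600, so the minimum is not on those boundaries.)
min(-xy) = -19600 (i.e. max xy = 19600)
Multipliers: lambda = 140, mu_x = 0, mu_y = 0
Complementary slackness: lambda*(x + y - 280) = 140*(140 + 140 - 280) = 0, mu_x*x = 0*140 = 0, mu_y*y = 0*140 = 0. Satisfied.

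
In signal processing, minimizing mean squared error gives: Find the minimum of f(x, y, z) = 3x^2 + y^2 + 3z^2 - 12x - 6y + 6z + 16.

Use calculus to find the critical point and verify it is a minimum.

f(x,y,z) = 3x^2 + y^2 + 3z^2 - 12x - 6y + 6z + 16
df/dx = 6x + (-12) = 0 => x = 2
df/dy = 2y + (-6) = 0 => y = 3
df/dz = 6z + (6) = 0 => z = -1
f(2,3,-1) = 3*(2)^2 + 1*(3)^2 + 3*(-1)^2 + -12*(2) + -6*(3) + 6*(-1) + 16 = -8
Hessian is diagonal with entries 6, 2, 6 > 0, confirmed minimum.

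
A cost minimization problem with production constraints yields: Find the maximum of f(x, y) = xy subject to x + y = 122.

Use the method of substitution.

Substitute y = 122 - x into f(x,y) = xy:
g(x) = x(122 - x) = 122x - x^2
g'(x) = 122 - 2x = 0  =>  x = 61
y = 122 - 61 = 61
Maximum value = 61 * 61 = 3721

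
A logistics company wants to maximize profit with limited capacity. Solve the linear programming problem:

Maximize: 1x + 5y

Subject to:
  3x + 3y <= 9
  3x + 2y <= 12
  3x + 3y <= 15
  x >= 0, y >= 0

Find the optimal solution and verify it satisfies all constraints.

Feasible vertices: (0, 0), (0, 3), (3, 0)
Objective 1x + 5y at each vertex:
  (0, 0): 0
  (0, 3): 15
  (3, 0): 3
Maximum is 15 at (0, 3).
Verify constraints at (x, y) = (0, 3):
  3*0 + 3*3 = 9 <= 9 (active)
  3*0 + 2*3 = 6 <= 12
  3*0 + 3*3 = 9 <= 15
  x = 0 >= 0, y = 3 >= 0. All constraints satisfied.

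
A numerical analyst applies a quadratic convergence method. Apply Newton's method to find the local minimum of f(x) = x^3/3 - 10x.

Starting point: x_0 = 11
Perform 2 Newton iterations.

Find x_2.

f(x) = x^3/3 - 10x
f'(x) = x^2 - 10, f''(x) = 2x
Newton update: x_{n+1} = x_n - (x_n^2 - 10)/(2*x_n)
Step 1: x_0 = 11, f'=111, f''=22, x_1 = 131/22
Step 2: x_1 = 131/22, f'=12321/484, f''=131/11, x_2 = 22001/5764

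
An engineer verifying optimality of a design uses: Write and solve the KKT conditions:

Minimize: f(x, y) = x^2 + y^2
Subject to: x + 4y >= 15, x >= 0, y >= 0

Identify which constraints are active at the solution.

KKT conditions for min x^2 + y^2 s.t. 1x + 4y >= 15, x >= 0, y >= 0:
Stationarity: 2x = mu*1 + mu_x, 2y = mu*4 + mu_y, with mu, mu_x, mu_y >= 0
Complementary slackness: mu*(x + 4y - 15) = 0, mu_x*x = 0, mu_y*y = 0
(0, 0) is infeasible (1*0 + 4*0 < 15), so if mu = 0 stationarity would force x = mu_x/2 >= 0, y = mu_y/2 >= 0 with mu_x*x = mu_y*y = 0, i.e. x = y = 0: contradiction. Hence mu > 0 and x + 4y = 15 is active.
Try x > 0, y > 0 (so mu_x = mu_y = 0): x = 1*mu/2, y = 4*mu/2
Substitute: 1*(1*mu/2) + 4*(4*mu/2) = 15
  mu*17/2 = 15 => mu = 30/17
x* = 15/17 > 0, y* = 60/17 > 0, consistent with mu_x = mu_y = 0.
f is convex and the constraints are linear, so this KKT point is the global minimum.
f* = 225/17
Active constraints: x + 4y >= 15 (holds with equality, mu = 30/17 > 0); x >= 0 and y >= 0 are inactive (mu_x = mu_y = 0).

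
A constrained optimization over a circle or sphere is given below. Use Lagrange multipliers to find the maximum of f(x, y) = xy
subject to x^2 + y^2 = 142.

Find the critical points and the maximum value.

Lagrange conditions: y = 2*lambda*x and x = 2*lambda*y
If x = 0 then y = 0, violating the constraint, so x, y != 0.
Dividing: y/x = x/y => x^2 = y^2 => y = x or y = -x
Constraint: 2x^2 = 142 => x^2 = 71 => x = +/-sqrt(71)
Critical points: (sqrt(71), sqrt(71)), (-sqrt(71), -sqrt(71)), (sqrt(71), -sqrt(71)), (-sqrt(71), sqrt(71))
  y = x:  xy = x^2 = 71  at (sqrt(71), sqrt(71)) and (-sqrt(71), -sqrt(71))
  y = -x: xy = -x^2 = -71 at (sqrt(71), -sqrt(71)) and (-sqrt(71), sqrt(71))
Maximum xy = 71 at (sqrt(71), sqrt(71)) and (-sqrt(71), -sqrt(71))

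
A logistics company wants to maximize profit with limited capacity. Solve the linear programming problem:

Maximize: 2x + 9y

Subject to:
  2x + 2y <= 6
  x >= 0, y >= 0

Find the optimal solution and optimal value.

The feasible region has vertices at [(0, 0), (3, 0), (0, 3)].
Checking objective 2x + 9y at each vertex:
  (0, 0): 2*0 + 9*0 = 0
  (3, 0): 2*3 + 9*0 = 6
  (0, 3): 2*0 + 9*3 = 27
Maximum is 27 at (0, 3).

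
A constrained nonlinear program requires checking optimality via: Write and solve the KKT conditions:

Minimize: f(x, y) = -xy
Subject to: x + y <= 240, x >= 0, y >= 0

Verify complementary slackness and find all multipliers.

Problem: min -xy s.t. x + y <= 240 (multiplier lambda), x >= 0 (mu_x), y >= 0 (mu_y)
KKT stationarity: -y + lambda - mu_x = 0, -x + lambda - mu_y = 0, with lambda, mu_x, mu_y >= 0
Complementary slackness: lambda*(x + y - 240) = 0, mu_x*x = 0, mu_y*y = 0
If lambda = 0: y = -mu_x <= 0 and x = -mu_y <= 0 force x = y = 0 with f = 0; but x = y = 120 is feasible with f = -14400 < 0, so this is not the minimum. Hence lambda > 0 and x + y = 240.
Try x > 0, y > 0 (so mu_x = mu_y = 0): y = lambda, x = lambda => x = y = lambda
x + y = 240 => 2*lambda = 240 => lambda = 120
x* = y* = 120 > 0, consistent with mu_x = mu_y = 0.
(Any feasible point with x = 0 or y = 0 has f = 0 > -14400, so the minimum is not on those boundaries.)
min(-xy) = -14400 (i.e. max xy = 14400)
Multipliers: lambda = 120, mu_x = 0, mu_y = 0
Complementary slackness: lambda*(x + y - 240) = 120*(120 + 120 - 240) = 0, mu_x*x = 0*120 = 0, mu_y*y = 0*120 = 0. Satisfied.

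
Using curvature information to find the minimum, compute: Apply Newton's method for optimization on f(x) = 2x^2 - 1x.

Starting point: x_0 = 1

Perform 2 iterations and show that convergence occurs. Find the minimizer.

f(x) = 2x^2 - 1x, f'(x) = 4x + (-1), f''(x) = 4
Step 1: f'(1) = 3, x_1 = 1 - 3/4 = 1/4
Step 2: f'(1/4) = 0, x_2 = 1/4 (converged)
Newton's method converges in 1 step for quadratics.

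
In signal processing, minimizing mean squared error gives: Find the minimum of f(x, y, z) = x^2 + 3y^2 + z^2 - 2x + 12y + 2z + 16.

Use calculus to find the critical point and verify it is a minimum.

f(x,y,z) = x^2 + 3y^2 + z^2 - 2x + 12y + 2z + 16
df/dx = 2x + (-2) = 0 => x = 1
df/dy = 6y + (12) = 0 => y = -2
df/dz = 2z + (2) = 0 => z = -1
f(1,-2,-1) = 1*(1)^2 + 3*(-2)^2 + 1*(-1)^2 + -2*(1) + 12*(-2) + 2*(-1) + 16 = 2
Hessian is diagonal with entries 2, 6, 2 > 0, confirmed minimum.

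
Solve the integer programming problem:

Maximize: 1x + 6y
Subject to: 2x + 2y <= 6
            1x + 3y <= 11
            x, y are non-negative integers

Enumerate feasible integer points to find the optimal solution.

Constraint 1: 2x + 2y <= 6
Constraint 2: 1x + 3y <= 11
Feasible x range (need y >= 0): 0 <= x <= min(6/2, 11/1) => x in {0, ..., 3}.
Enumerate feasible integer points row by row (the coefficient of y is 6 > 0, so for each x the largest feasible y gives the best value):
  x = 0: y <= min((6 - 2*0)/2, (11 - 1*0)/3) => y in {0, ..., 3}; best 1*0 + 6*3 = 18
  x = 1: y <= min((6 - 2*1)/2, (11 - 1*1)/3) => y in {0, ..., 2}; best 1*1 + 6*2 = 13
  x = 2: y <= min((6 - 2*2)/2, (11 - 1*2)/3) => y in {0, ..., 1}; best 1*2 + 6*1 = 8
  x = 3: y <= min((6 - 2*3)/2, (11 - 1*3)/3) => y in {0}; best 1*3 + 6*0 = 3
The maximum 1x + 6y = 18 is achieved at x = 0, y = 3.
Check: 2*0 + 2*3 = 6 <= 6 and 1*0 + 3*3 = 9 <= 11.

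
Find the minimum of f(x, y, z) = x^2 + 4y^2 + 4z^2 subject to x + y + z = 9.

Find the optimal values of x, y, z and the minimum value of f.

Using Lagrange multipliers on f = x^2 + 4y^2 + 4z^2 with constraint x + y + z = 9:
Conditions: 2*1*x = lambda, 2*4*y = lambda, 2*4*z = lambda
So x = lambda/2, y = lambda/8, z = lambda/8
Substituting into constraint: lambda * (3/4) = 9
lambda = 12
x = 6, y = 3/2, z = 3/2
Minimum value = 54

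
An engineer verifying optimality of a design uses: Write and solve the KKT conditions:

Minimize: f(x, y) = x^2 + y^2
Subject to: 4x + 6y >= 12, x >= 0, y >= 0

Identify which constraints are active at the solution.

KKT conditions for min x^2 + y^2 s.t. 4x + 6y >= 12, x >= 0, y >= 0:
Stationarity: 2x = mu*4 + mu_x, 2y = mu*6 + mu_y, with mu, mu_x, mu_y >= 0
Complementary slackness: mu*(4x + 6y - 12) = 0, mu_x*x = 0, mu_y*y = 0
(0, 0) is infeasible (4*0 + 6*0 < 12), so if mu = 0 stationarity would force x = mu_x/2 >= 0, y = mu_y/2 >= 0 with mu_x*x = mu_y*y = 0, i.e. x = y = 0: contradiction. Hence mu > 0 and 4x + 6y = 12 is active.
Try x > 0, y > 0 (so mu_x = mu_y = 0): x = 4*mu/2, y = 6*mu/2
Substitute: 4*(4*mu/2) + 6*(6*mu/2) = 12
  mu*52/2 = 12 => mu = 6/13
x* = 12/13 > 0, y* = 18/13 > 0, consistent with mu_x = mu_y = 0.
f is convex and the constraints are linear, so this KKT point is the global minimum.
f* = 36/13
Active constraints: 4x + 6y >= 12 (holds with equality, mu = 6/13 > 0); x >= 0 and y >= 0 are inactive (mu_x = mu_y = 0).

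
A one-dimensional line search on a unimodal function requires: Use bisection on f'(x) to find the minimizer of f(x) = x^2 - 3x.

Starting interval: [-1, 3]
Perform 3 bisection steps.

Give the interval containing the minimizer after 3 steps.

Finding critical point of f(x) = x^2 - 3x using bisection on f'(x) = 2x + -3.
f'(x) = 0 when x = 3/2.
Starting interval: [-1, 3]
Step 1: mid = 1, f'(mid) = -1, new interval = [1, 3]
Step 2: mid = 2, f'(mid) = 1, new interval = [1, 2]
Step 3: mid = 3/2, f'(mid) = 0, new interval = [3/2, 3/2]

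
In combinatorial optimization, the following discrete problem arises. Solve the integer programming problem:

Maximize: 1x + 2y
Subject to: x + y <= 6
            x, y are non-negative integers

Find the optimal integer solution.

Objective: 1x + 2y, constraint: x + y <= 6
Coefficient of y is 2 > coefficient of x is 1, so allocate the entire budget to y.
Optimal: x = 0, y = 6, value = 12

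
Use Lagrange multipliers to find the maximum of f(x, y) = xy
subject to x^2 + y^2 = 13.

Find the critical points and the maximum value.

Lagrange conditions: y = 2*lambda*x and x = 2*lambda*y
If x = 0 then y = 0, violating the constraint, so x, y != 0.
Dividing: y/x = x/y => x^2 = y^2 => y = x or y = -x
Constraint: 2x^2 = 13 => x^2 = 13/2 => x = +/-sqrt(13/2)
Critical points: (sqrt(13/2), sqrt(13/2)), (-sqrt(13/2), -sqrt(13/2)), (sqrt(13/2), -sqrt(13/2)), (-sqrt(13/2), sqrt(13/2))
  y = x:  xy = x^2 = 13/2  at (sqrt(13/2), sqrt(13/2)) and (-sqrt(13/2), -sqrt(13/2))
  y = -x: xy = -x^2 = -13/2 at (sqrt(13/2), -sqrt(13/2)) and (-sqrt(13/2), sqrt(13/2))
Maximum xy = 13/2 at (sqrt(13/2), sqrt(13/2)) and (-sqrt(13/2), -sqrt(13/2))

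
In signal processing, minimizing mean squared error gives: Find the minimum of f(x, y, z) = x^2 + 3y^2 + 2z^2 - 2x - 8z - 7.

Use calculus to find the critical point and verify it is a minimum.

f(x,y,z) = x^2 + 3y^2 + 2z^2 - 2x - 8z - 7
df/dx = 2x + (-2) = 0 => x = 1
df/dy = 6y + (0) = 0 => y = 0
df/dz = 4z + (-8) = 0 => z = 2
f(1,0,2) = 1*(1)^2 + 3*(0)^2 + 2*(2)^2 + -2*(1) + -8*(2) + -7 = -16
Hessian is diagonal with entries 2, 6, 4 > 0, confirmed minimum.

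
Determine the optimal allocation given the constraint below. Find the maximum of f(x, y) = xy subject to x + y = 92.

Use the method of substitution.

Substitute y = 92 - x into f(x,y) = xy:
g(x) = x(92 - x) = 92x - x^2
g'(x) = 92 - 2x = 0  =>  x = 46
y = 92 - 46 = 46
Maximum value = 46 * 46 = 2116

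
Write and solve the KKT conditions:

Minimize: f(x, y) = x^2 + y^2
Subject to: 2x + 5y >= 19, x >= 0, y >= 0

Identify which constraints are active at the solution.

KKT conditions for min x^2 + y^2 s.t. 2x + 5y >= 19, x >= 0, y >= 0:
Stationarity: 2x = mu*2 + mu_x, 2y = mu*5 + mu_y, with mu, mu_x, mu_y >= 0
Complementary slackness: mu*(2x + 5y - 19) = 0, mu_x*x = 0, mu_y*y = 0
(0, 0) is infeasible (2*0 + 5*0 < 19), so if mu = 0 stationarity would force x = mu_x/2 >= 0, y = mu_y/2 >= 0 with mu_x*x = mu_y*y = 0, i.e. x = y = 0: contradiction. Hence mu > 0 and 2x + 5y = 19 is active.
Try x > 0, y > 0 (so mu_x = mu_y = 0): x = 2*mu/2, y = 5*mu/2
Substitute: 2*(2*mu/2) + 5*(5*mu/2) = 19
  mu*29/2 = 19 => mu = 38/29
x* = 38/29 > 0, y* = 95/29 > 0, consistent with mu_x = mu_y = 0.
f is convex and the constraints are linear, so this KKT point is the global minimum.
f* = 361/29
Active constraints: 2x + 5y >= 19 (holds with equality, mu = 38/29 > 0); x >= 0 and y >= 0 are inactive (mu_x = mu_y = 0).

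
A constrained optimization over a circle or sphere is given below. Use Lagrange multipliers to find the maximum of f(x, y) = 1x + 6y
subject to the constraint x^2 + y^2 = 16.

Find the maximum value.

Set up Lagrange conditions: grad f = lambda * grad g
  1 = 2*lambda*x
  6 = 2*lambda*y
From these: x/y = 1/6, so x = 1t, y = 6t for some t.
Substitute into constraint: (1t)^2 + (6t)^2 = 16
  t^2 * 37 = 16
  t = sqrt(16/37)
Maximum = 1*x + 6*y = (1^2 + 6^2)*t = 37 * sqrt(16/37) = sqrt(592)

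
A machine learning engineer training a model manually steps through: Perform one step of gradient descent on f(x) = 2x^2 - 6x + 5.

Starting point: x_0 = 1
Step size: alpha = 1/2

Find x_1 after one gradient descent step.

f(x) = 2x^2 - 6x + 5
f'(x) = 4x - 6
f'(1) = 4*1 + (-6) = -2
x_1 = x_0 - alpha * f'(x_0) = 1 - 1/2 * -2 = 2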